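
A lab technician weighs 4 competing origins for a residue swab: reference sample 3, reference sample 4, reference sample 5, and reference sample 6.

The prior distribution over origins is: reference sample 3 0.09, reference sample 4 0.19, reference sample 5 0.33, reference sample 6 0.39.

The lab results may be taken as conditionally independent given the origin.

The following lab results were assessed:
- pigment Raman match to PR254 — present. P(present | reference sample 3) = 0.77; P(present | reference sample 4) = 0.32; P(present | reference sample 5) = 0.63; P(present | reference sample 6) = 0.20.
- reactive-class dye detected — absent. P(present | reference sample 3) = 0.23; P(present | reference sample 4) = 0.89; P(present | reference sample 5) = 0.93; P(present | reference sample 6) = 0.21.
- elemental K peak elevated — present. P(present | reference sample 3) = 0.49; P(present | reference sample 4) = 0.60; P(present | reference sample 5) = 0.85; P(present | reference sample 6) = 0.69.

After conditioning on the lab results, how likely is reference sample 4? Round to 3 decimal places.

Multiply each prior by the joint likelihood of the lab result pattern (using 1 − P(present | H) for each absent lab result):
  reference sample 3: 0.09 × 0.77 × (1 − 0.23) × 0.49 = 0.026147
  reference sample 4: 0.19 × 0.32 × (1 − 0.89) × 0.60 = 0.0040128
  reference sample 5: 0.33 × 0.63 × (1 − 0.93) × 0.85 = 0.01237
  reference sample 6: 0.39 × 0.20 × (1 − 0.21) × 0.69 = 0.042518
Normalizing constant Z = 0.026147 + 0.0040128 + 0.01237 + 0.042518 = 0.085048.
P(reference sample 4 | evidence) = 0.0040128 / 0.085048 ≈ 0.047.

0.047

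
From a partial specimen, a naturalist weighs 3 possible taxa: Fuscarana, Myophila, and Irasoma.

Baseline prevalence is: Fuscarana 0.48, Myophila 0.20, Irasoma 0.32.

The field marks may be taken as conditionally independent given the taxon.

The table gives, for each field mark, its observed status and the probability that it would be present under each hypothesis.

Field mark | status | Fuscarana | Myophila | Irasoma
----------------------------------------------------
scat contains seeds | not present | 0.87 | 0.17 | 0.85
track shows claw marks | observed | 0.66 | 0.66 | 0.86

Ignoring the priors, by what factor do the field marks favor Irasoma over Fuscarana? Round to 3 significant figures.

The Bayes factor is the ratio of the joint likelihoods of the field mark pattern under the two hypotheses (using 1 − P(present | H) for each absent field mark).
  Irasoma: (1 − 0.85) × 0.86 = 0.129
  Fuscarana: (1 − 0.87) × 0.66 = 0.0858
Bayes factor = 0.129 / 0.0858 ≈ 1.50

1.50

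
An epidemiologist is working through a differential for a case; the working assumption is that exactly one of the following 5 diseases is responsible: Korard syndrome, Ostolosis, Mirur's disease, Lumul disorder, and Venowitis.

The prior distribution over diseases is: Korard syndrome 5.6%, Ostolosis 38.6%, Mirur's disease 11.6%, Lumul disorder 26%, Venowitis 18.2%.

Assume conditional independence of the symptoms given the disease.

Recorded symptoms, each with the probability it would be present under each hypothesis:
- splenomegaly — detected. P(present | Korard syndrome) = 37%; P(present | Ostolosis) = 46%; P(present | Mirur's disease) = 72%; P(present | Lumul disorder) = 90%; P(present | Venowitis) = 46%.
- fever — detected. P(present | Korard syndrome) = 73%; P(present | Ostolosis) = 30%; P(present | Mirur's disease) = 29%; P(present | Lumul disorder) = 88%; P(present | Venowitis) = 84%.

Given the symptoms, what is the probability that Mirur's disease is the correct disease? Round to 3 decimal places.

0.066

Multiply each prior by the joint likelihood of the symptom pattern:
  Korard syndrome: 0.056 × 0.37 × 0.73 = 0.015126
  Ostolosis: 0.386 × 0.46 × 0.30 = 0.053268
  Mirur's disease: 0.116 × 0.72 × 0.29 = 0.024221
  Lumul disorder: 0.260 × 0.90 × 0.88 = 0.20592
  Venowitis: 0.182 × 0.46 × 0.84 = 0.070325
Marginal likelihood of the evidence = 0.36886.
P(Mirur's disease | evidence) = 0.024221 / 0.36886 ≈ 0.066.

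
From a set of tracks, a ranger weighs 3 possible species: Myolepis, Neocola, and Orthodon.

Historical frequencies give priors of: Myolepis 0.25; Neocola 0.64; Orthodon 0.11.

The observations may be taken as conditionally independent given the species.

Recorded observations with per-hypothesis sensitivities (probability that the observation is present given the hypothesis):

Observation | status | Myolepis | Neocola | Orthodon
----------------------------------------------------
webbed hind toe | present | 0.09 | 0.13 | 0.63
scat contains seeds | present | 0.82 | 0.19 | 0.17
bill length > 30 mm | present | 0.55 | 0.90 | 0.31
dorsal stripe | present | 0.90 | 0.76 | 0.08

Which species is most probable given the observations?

Neocola

For each hypothesis, the unnormalized posterior weight is prior × product of the observation likelihoods:
  Myolepis: 0.25 × 0.09 × 0.82 × 0.55 × 0.90 = 0.0091328
  Neocola: 0.64 × 0.13 × 0.19 × 0.90 × 0.76 = 0.010813
  Orthodon: 0.11 × 0.63 × 0.17 × 0.31 × 0.08 = 0.00029217
Marginal likelihood of the evidence = 0.020238.
P(Myolepis | evidence) ≈ 0.0091328 / 0.020238 ≈ 0.451
P(Neocola | evidence) ≈ 0.010813 / 0.020238 ≈ 0.534
P(Orthodon | evidence) ≈ 0.00029217 / 0.020238 ≈ 0.014
The largest is 0.534, so Neocola is most probable.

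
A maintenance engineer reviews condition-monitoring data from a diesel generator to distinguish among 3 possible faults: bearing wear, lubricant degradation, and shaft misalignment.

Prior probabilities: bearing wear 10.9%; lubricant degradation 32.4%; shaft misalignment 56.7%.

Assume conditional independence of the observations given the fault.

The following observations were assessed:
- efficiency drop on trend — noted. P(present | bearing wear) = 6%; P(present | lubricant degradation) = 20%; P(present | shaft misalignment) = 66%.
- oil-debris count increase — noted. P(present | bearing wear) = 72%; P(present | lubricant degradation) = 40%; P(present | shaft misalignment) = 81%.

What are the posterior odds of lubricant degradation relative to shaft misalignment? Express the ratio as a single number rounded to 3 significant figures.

Posterior odds equal prior odds times the likelihood ratio; only the two competing hypotheses matter.
  lubricant degradation: 0.324 × 0.20 × 0.40 = 0.02592
  shaft misalignment: 0.567 × 0.66 × 0.81 = 0.30312
Posterior odds = 0.02592 / 0.30312 ≈ 0.0855.

0.0855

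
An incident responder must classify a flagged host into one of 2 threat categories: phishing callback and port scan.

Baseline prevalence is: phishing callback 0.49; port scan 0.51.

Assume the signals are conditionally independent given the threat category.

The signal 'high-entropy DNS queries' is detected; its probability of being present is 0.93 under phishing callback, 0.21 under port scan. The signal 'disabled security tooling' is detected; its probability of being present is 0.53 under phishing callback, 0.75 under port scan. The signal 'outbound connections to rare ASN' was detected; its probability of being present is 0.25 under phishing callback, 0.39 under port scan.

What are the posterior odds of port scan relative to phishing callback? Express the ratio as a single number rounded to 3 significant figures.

0.519

Posterior odds equal prior odds times the likelihood ratio; only the two competing hypotheses matter.
  port scan: 0.51 × 0.21 × 0.75 × 0.39 = 0.031327
  phishing callback: 0.49 × 0.93 × 0.53 × 0.25 = 0.06038
Odds(port scan : phishing callback) = 0.031327 / 0.06038 ≈ 0.519.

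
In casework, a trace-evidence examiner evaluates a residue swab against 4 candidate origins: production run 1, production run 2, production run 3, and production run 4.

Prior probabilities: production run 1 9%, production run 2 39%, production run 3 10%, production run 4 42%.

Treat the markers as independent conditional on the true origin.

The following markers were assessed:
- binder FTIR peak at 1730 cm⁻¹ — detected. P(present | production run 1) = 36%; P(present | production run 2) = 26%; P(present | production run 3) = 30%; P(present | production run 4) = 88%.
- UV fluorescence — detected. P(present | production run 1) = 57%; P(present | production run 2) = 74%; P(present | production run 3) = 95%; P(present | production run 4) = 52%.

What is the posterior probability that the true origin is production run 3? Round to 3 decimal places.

0.091

For each hypothesis, the unnormalized posterior weight is prior × product of the marker likelihoods:
  production run 1: 0.09 × 0.36 × 0.57 = 0.018468
  production run 2: 0.39 × 0.26 × 0.74 = 0.075036
  production run 3: 0.10 × 0.30 × 0.95 = 0.0285
  production run 4: 0.42 × 0.88 × 0.52 = 0.19219
Normalizing constant Z = 0.018468 + 0.075036 + 0.0285 + 0.19219 = 0.3142.
P(production run 3 | evidence) = 0.0285 / 0.3142 ≈ 0.091.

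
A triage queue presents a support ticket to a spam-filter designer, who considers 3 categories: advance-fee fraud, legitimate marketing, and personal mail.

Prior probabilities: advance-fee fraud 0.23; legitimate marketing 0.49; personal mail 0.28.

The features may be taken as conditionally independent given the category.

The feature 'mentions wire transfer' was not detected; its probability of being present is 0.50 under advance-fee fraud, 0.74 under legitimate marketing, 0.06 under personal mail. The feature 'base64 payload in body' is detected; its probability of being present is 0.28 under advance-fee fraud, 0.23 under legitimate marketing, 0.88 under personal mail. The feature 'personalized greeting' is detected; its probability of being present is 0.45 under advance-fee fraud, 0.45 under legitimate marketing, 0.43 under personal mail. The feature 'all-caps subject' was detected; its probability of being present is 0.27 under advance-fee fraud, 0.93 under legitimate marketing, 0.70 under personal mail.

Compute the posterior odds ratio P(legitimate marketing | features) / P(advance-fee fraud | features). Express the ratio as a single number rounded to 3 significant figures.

Unnormalized posterior weight (prior times the feature likelihoods) for each of the two hypotheses (using 1 − P(present | H) for each absent feature):
  legitimate marketing: 0.49 × (1 − 0.74) × 0.23 × 0.45 × 0.93 = 0.012263
  advance-fee fraud: 0.23 × (1 − 0.50) × 0.28 × 0.45 × 0.27 = 0.0039123
Posterior odds = 0.012263 / 0.0039123 ≈ 3.13.

3.13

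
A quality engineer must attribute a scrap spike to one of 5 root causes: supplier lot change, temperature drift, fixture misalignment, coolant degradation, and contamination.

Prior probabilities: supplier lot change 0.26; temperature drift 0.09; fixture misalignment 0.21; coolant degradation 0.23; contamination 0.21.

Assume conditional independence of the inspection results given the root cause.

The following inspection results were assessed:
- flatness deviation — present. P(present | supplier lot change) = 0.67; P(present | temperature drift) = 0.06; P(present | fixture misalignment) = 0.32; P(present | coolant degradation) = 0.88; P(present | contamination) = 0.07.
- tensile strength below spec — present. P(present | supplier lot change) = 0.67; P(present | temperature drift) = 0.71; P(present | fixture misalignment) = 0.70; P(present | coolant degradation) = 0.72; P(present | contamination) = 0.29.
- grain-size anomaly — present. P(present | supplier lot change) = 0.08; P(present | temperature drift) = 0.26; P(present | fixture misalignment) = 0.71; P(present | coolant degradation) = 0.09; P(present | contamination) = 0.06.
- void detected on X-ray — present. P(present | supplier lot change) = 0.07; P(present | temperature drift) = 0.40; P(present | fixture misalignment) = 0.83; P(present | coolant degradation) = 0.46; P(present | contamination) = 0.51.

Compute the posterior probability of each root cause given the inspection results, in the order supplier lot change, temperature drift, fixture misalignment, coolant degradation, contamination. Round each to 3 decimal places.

For each hypothesis, the unnormalized posterior weight is prior × product of the inspection result likelihoods:
  supplier lot change: 0.26 × 0.67 × 0.67 × 0.08 × 0.07 = 0.0006536
  temperature drift: 0.09 × 0.06 × 0.71 × 0.26 × 0.40 = 0.00039874
  fixture misalignment: 0.21 × 0.32 × 0.70 × 0.71 × 0.83 = 0.027721
  coolant degradation: 0.23 × 0.88 × 0.72 × 0.09 × 0.46 = 0.0060331
  contamination: 0.21 × 0.07 × 0.29 × 0.06 × 0.51 = 0.00013045
Marginal likelihood of the evidence = 0.034937.
P(supplier lot change | evidence) = 0.0006536 / 0.034937 ≈ 0.019
P(temperature drift | evidence) = 0.00039874 / 0.034937 ≈ 0.011
P(fixture misalignment | evidence) = 0.027721 / 0.034937 ≈ 0.793
P(coolant degradation | evidence) = 0.0060331 / 0.034937 ≈ 0.173
P(contamination | evidence) = 0.00013045 / 0.034937 ≈ 0.004

0.019, 0.011, 0.793, 0.173, 0.004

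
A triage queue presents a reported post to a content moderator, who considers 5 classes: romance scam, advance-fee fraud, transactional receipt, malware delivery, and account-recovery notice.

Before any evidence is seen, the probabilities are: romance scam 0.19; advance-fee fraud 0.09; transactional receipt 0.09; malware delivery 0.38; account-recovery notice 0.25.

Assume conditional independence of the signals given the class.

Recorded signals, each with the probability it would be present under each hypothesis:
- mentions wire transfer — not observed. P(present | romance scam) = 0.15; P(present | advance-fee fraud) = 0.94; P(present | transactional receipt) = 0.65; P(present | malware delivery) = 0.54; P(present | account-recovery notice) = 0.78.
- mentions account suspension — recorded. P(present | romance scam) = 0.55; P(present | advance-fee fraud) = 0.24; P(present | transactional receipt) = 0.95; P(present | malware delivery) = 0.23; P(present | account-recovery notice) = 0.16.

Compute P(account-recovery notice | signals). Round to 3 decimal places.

0.052

By Bayes' rule with conditional independence, the unnormalized weight for each hypothesis is prior × ∏ likelihoods (using 1 − P(present | H) for each absent signal):
  romance scam: 0.19 × (1 − 0.15) × 0.55 = 0.088825
  advance-fee fraud: 0.09 × (1 − 0.94) × 0.24 = 0.001296
  transactional receipt: 0.09 × (1 − 0.65) × 0.95 = 0.029925
  malware delivery: 0.38 × (1 − 0.54) × 0.23 = 0.040204
  account-recovery notice: 0.25 × (1 − 0.78) × 0.16 = 0.0088
Marginal likelihood of the evidence = 0.16905.
P(account-recovery notice | evidence) = 0.0088 / 0.16905 ≈ 0.052.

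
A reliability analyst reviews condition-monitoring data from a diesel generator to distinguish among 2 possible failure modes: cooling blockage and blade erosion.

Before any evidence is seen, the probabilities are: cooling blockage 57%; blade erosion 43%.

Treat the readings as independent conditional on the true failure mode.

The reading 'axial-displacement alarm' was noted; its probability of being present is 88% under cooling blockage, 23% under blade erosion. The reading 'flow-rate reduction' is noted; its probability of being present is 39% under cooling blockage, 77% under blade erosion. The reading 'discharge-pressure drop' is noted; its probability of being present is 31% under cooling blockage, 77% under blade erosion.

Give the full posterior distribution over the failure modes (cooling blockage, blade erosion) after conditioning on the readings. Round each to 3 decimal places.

By Bayes' rule with conditional independence, the unnormalized weight for each hypothesis is prior × ∏ likelihoods:
  cooling blockage: 0.57 × 0.88 × 0.39 × 0.31 = 0.060643
  blade erosion: 0.43 × 0.23 × 0.77 × 0.77 = 0.058638
Normalizing constant Z = 0.060643 + 0.058638 = 0.11928.
P(cooling blockage | evidence) = 0.060643 / 0.11928 ≈ 0.508
P(blade erosion | evidence) = 0.058638 / 0.11928 ≈ 0.492

0.508, 0.492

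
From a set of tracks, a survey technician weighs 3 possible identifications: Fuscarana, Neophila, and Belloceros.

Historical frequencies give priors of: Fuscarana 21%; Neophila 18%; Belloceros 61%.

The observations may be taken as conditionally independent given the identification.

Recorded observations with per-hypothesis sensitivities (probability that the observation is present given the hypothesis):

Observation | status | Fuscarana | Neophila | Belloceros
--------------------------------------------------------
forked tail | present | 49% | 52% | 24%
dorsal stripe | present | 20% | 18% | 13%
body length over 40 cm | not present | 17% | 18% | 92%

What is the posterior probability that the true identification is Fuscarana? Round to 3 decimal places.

0.527

For each hypothesis, the unnormalized posterior weight is prior × product of the observation likelihoods (using 1 − P(present | H) for each absent observation):
  Fuscarana: 0.21 × 0.49 × 0.20 × (1 − 0.17) = 0.017081
  Neophila: 0.18 × 0.52 × 0.18 × (1 − 0.18) = 0.013815
  Belloceros: 0.61 × 0.24 × 0.13 × (1 − 0.92) = 0.0015226
Normalizing constant Z = 0.017081 + 0.013815 + 0.0015226 = 0.032419.
P(Fuscarana | evidence) = 0.017081 / 0.032419 ≈ 0.527.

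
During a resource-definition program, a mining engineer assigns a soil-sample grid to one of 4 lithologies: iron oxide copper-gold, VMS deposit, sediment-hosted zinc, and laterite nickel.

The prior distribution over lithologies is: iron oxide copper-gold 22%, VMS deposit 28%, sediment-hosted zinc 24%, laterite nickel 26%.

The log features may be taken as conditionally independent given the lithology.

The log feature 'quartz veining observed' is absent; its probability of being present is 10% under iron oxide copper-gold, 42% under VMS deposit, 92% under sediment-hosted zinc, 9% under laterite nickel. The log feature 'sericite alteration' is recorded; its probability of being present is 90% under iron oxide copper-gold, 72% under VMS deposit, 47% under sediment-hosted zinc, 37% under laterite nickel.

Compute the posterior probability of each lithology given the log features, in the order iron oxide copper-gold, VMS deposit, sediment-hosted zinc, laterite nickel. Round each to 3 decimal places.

By Bayes' rule with conditional independence, the unnormalized weight for each hypothesis is prior × ∏ likelihoods (using 1 − P(present | H) for each absent log feature):
  iron oxide copper-gold: 0.22 × (1 − 0.10) × 0.90 = 0.1782
  VMS deposit: 0.28 × (1 − 0.42) × 0.72 = 0.11693
  sediment-hosted zinc: 0.24 × (1 − 0.92) × 0.47 = 0.009024
  laterite nickel: 0.26 × (1 − 0.09) × 0.37 = 0.087542
Marginal likelihood of the evidence = 0.39169.
P(iron oxide copper-gold | evidence) = 0.1782 / 0.39169 ≈ 0.455
P(VMS deposit | evidence) = 0.11693 / 0.39169 ≈ 0.299
P(sediment-hosted zinc | evidence) = 0.009024 / 0.39169 ≈ 0.023
P(laterite nickel | evidence) = 0.087542 / 0.39169 ≈ 0.223

0.455, 0.299, 0.023, 0.223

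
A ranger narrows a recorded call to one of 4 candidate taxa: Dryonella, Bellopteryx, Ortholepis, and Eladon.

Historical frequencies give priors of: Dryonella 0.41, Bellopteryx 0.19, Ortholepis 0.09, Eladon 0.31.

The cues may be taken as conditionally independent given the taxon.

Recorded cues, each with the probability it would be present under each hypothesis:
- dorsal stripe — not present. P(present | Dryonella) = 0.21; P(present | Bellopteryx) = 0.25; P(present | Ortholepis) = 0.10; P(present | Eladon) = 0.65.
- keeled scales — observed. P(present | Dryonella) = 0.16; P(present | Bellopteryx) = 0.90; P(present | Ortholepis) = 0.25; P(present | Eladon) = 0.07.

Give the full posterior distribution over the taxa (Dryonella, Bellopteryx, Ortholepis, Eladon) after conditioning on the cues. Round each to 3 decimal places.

0.249, 0.617, 0.097, 0.037

By Bayes' rule with conditional independence, the unnormalized weight for each hypothesis is prior × ∏ likelihoods (using 1 − P(present | H) for each absent cue):
  Dryonella: 0.41 × (1 − 0.21) × 0.16 = 0.051824
  Bellopteryx: 0.19 × (1 − 0.25) × 0.90 = 0.12825
  Ortholepis: 0.09 × (1 − 0.10) × 0.25 = 0.02025
  Eladon: 0.31 × (1 − 0.65) × 0.07 = 0.007595
The unnormalized weights sum to 0.20792.
P(Dryonella | evidence) = 0.051824 / 0.20792 ≈ 0.249
P(Bellopteryx | evidence) = 0.12825 / 0.20792 ≈ 0.617
P(Ortholepis | evidence) = 0.02025 / 0.20792 ≈ 0.097
P(Eladon | evidence) = 0.007595 / 0.20792 ≈ 0.037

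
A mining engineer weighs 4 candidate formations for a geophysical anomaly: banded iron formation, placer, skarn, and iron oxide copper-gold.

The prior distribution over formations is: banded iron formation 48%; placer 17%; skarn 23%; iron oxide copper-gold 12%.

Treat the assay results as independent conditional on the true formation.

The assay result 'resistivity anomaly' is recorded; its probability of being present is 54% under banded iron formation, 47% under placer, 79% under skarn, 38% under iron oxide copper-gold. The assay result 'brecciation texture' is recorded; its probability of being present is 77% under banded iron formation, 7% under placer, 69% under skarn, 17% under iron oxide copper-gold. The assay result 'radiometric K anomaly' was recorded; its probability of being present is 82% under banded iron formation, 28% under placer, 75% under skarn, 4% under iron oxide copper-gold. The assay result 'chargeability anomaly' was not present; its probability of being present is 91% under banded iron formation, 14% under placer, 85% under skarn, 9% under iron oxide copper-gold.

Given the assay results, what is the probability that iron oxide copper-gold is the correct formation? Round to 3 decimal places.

0.009

Multiply each prior by the joint likelihood of the assay result pattern (using 1 − P(present | H) for each absent assay result):
  banded iron formation: 0.48 × 0.54 × 0.77 × 0.82 × (1 − 0.91) = 0.014729
  placer: 0.17 × 0.47 × 0.07 × 0.28 × (1 − 0.14) = 0.0013468
  skarn: 0.23 × 0.79 × 0.69 × 0.75 × (1 − 0.85) = 0.014104
  iron oxide copper-gold: 0.12 × 0.38 × 0.17 × 0.04 × (1 − 0.09) = 0.00028217
Marginal likelihood of the evidence = 0.030463.
P(iron oxide copper-gold | evidence) = 0.00028217 / 0.030463 ≈ 0.009.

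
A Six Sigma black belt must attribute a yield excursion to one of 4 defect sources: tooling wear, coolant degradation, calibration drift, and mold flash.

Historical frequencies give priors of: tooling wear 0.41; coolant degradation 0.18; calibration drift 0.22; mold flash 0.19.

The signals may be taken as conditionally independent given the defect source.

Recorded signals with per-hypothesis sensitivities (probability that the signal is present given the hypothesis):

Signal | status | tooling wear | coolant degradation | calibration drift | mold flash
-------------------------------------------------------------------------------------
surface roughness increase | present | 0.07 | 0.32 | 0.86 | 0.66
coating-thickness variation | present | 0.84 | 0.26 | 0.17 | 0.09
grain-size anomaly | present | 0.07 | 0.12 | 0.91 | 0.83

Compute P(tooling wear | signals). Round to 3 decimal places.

0.040

Multiply each prior by the joint likelihood of the signal pattern:
  tooling wear: 0.41 × 0.07 × 0.84 × 0.07 = 0.0016876
  coolant degradation: 0.18 × 0.32 × 0.26 × 0.12 = 0.0017971
  calibration drift: 0.22 × 0.86 × 0.17 × 0.91 = 0.029269
  mold flash: 0.19 × 0.66 × 0.09 × 0.83 = 0.0093674
The unnormalized weights sum to 0.042121.
P(tooling wear | evidence) = 0.0016876 / 0.042121 ≈ 0.040.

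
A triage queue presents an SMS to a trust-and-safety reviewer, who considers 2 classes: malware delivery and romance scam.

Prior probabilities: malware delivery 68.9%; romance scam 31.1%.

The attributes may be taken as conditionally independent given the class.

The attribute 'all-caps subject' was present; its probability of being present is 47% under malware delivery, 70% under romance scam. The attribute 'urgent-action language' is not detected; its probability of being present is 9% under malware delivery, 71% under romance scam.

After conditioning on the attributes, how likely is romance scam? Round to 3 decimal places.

By Bayes' rule with conditional independence, the unnormalized weight for each hypothesis is prior × ∏ likelihoods (using 1 − P(present | H) for each absent attribute):
  malware delivery: 0.689 × 0.47 × (1 − 0.09) = 0.29469
  romance scam: 0.311 × 0.70 × (1 − 0.71) = 0.063133
Normalizing constant Z = 0.29469 + 0.063133 = 0.35782.
P(romance scam | evidence) = 0.063133 / 0.35782 ≈ 0.176.

0.176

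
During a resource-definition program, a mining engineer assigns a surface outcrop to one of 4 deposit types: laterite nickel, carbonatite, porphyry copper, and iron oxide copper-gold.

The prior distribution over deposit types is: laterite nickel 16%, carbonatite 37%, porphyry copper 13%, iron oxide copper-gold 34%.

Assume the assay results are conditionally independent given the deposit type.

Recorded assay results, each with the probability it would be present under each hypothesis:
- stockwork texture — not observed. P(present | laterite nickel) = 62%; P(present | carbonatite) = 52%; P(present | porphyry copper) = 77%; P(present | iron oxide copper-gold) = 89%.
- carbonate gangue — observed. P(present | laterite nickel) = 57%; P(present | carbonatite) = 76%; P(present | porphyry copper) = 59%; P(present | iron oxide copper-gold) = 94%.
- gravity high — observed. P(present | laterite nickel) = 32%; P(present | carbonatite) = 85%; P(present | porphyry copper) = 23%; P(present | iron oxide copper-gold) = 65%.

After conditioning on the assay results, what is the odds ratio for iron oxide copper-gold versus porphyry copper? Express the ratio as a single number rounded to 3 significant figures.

Unnormalized posterior weight (prior times the assay result likelihoods) for each of the two hypotheses (using 1 − P(present | H) for each absent assay result):
  iron oxide copper-gold: 0.34 × (1 − 0.89) × 0.94 × 0.65 = 0.022851
  porphyry copper: 0.13 × (1 − 0.77) × 0.59 × 0.23 = 0.0040574
Posterior odds = 0.022851 / 0.0040574 ≈ 5.63.

5.63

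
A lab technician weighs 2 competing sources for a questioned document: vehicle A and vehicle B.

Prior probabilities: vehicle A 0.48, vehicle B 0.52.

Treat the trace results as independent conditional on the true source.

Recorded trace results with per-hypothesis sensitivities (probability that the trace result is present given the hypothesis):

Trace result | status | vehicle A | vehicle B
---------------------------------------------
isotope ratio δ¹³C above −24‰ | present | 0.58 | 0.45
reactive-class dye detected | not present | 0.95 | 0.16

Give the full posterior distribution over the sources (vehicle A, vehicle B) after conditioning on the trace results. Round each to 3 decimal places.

Multiply each prior by the joint likelihood of the trace result pattern (using 1 − P(present | H) for each absent trace result):
  vehicle A: 0.48 × 0.58 × (1 − 0.95) = 0.01392
  vehicle B: 0.52 × 0.45 × (1 − 0.16) = 0.19656
The unnormalized weights sum to 0.21048.
P(vehicle A | evidence) = 0.01392 / 0.21048 ≈ 0.066
P(vehicle B | evidence) = 0.19656 / 0.21048 ≈ 0.934

0.066, 0.934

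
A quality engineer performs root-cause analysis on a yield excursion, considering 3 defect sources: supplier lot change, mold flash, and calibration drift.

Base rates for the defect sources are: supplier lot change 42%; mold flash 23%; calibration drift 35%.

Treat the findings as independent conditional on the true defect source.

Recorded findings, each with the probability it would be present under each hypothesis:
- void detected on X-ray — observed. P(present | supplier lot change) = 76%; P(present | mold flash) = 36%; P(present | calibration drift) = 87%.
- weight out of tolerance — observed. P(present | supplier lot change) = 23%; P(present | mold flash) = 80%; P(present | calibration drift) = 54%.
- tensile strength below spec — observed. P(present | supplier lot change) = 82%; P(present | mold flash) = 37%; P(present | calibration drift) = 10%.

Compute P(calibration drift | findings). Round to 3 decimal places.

Multiply each prior by the joint likelihood of the evidence pattern:
  supplier lot change: 0.42 × 0.76 × 0.23 × 0.82 = 0.060201
  mold flash: 0.23 × 0.36 × 0.80 × 0.37 = 0.024509
  calibration drift: 0.35 × 0.87 × 0.54 × 0.10 = 0.016443
Normalizing constant Z = 0.060201 + 0.024509 + 0.016443 = 0.10115.
P(calibration drift | evidence) = 0.016443 / 0.10115 ≈ 0.163.

0.163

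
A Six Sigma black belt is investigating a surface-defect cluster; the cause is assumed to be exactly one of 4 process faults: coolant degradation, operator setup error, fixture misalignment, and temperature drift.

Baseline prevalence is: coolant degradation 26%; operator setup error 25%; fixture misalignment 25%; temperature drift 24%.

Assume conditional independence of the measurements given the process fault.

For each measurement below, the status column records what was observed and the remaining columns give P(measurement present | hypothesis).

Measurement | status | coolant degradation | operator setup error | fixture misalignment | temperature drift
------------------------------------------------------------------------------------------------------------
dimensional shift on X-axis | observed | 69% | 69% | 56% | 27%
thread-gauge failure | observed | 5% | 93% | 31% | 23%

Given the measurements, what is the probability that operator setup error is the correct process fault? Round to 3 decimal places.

0.705

Multiply each prior by the joint likelihood of the measurement pattern:
  coolant degradation: 0.26 × 0.69 × 0.05 = 0.00897
  operator setup error: 0.25 × 0.69 × 0.93 = 0.16042
  fixture misalignment: 0.25 × 0.56 × 0.31 = 0.0434
  temperature drift: 0.24 × 0.27 × 0.23 = 0.014904
Marginal likelihood of the evidence = 0.2277.
P(operator setup error | evidence) = 0.16042 / 0.2277 ≈ 0.705.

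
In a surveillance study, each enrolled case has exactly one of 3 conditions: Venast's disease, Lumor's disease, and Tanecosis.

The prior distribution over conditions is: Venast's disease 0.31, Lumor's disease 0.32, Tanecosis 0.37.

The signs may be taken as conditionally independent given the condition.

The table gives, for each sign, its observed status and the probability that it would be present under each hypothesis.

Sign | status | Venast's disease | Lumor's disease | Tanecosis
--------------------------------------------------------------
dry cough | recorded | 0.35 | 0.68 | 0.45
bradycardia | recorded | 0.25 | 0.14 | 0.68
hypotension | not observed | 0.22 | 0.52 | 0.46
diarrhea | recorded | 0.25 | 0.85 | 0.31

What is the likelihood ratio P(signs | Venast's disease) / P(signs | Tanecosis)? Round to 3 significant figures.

Joint likelihood of the sign pattern under each hypothesis (using 1 − P(present | H) for each absent sign):
  Venast's disease: 0.35 × 0.25 × (1 − 0.22) × 0.25 = 0.017062
  Tanecosis: 0.45 × 0.68 × (1 − 0.46) × 0.31 = 0.051224
Bayes factor = 0.017062 / 0.051224 ≈ 0.333

0.333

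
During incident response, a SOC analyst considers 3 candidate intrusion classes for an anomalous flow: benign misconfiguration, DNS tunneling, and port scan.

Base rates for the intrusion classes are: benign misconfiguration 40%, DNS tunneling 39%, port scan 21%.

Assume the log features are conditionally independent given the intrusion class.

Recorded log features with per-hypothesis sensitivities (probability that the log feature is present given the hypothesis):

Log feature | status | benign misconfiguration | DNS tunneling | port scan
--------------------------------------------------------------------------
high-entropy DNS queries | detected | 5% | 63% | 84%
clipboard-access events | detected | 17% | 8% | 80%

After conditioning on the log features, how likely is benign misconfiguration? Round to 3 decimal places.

0.021

By Bayes' rule with conditional independence, the unnormalized weight for each hypothesis is prior × ∏ likelihoods:
  benign misconfiguration: 0.40 × 0.05 × 0.17 = 0.0034
  DNS tunneling: 0.39 × 0.63 × 0.08 = 0.019656
  port scan: 0.21 × 0.84 × 0.80 = 0.14112
Normalizing constant Z = 0.0034 + 0.019656 + 0.14112 = 0.16418.
P(benign misconfiguration | evidence) = 0.0034 / 0.16418 ≈ 0.021.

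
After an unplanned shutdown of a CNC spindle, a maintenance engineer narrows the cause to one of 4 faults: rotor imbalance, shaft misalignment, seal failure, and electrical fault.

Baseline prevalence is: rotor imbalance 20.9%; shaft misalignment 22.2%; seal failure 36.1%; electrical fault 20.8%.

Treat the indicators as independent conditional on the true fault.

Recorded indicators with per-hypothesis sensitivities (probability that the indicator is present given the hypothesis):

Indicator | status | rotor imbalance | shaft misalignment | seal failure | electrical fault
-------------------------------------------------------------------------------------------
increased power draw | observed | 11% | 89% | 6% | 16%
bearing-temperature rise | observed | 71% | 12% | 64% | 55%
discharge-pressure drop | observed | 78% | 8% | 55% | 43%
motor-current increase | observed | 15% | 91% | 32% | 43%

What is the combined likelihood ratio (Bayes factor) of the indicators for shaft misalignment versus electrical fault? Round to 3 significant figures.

0.478

Take the product of per-indicator likelihoods under each hypothesis, then divide.
  shaft misalignment: 0.89 × 0.12 × 0.08 × 0.91 = 0.007775
  electrical fault: 0.16 × 0.55 × 0.43 × 0.43 = 0.016271
Bayes factor = 0.007775 / 0.016271 ≈ 0.478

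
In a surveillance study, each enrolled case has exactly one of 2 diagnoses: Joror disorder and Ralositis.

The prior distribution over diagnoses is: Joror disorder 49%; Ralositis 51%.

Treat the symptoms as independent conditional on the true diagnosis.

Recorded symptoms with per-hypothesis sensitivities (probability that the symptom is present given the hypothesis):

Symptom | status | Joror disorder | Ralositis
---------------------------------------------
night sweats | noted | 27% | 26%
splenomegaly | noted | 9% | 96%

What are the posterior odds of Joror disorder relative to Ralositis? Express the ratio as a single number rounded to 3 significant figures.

The normalizing constant cancels in an odds ratio, so compute prior × likelihood for the two hypotheses only:
  Joror disorder: 0.49 × 0.27 × 0.09 = 0.011907
  Ralositis: 0.51 × 0.26 × 0.96 = 0.1273
Odds(Joror disorder : Ralositis) = 0.011907 / 0.1273 ≈ 0.0935.

0.0935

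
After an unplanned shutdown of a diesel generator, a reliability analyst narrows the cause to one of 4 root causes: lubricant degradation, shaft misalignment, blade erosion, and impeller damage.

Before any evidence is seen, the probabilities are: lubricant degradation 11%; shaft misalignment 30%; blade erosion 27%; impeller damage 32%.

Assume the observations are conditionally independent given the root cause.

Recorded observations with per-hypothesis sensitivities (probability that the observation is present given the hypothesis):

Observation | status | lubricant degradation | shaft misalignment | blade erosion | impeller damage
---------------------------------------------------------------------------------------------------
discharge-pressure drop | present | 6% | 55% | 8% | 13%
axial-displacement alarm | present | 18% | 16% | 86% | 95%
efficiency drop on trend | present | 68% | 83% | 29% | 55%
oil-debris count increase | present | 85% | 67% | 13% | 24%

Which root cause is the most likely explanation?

By Bayes' rule with conditional independence, the unnormalized weight for each hypothesis is prior × ∏ likelihoods:
  lubricant degradation: 0.11 × 0.06 × 0.18 × 0.68 × 0.85 = 0.00068666
  shaft misalignment: 0.30 × 0.55 × 0.16 × 0.83 × 0.67 = 0.014681
  blade erosion: 0.27 × 0.08 × 0.86 × 0.29 × 0.13 = 0.00070032
  impeller damage: 0.32 × 0.13 × 0.95 × 0.55 × 0.24 = 0.0052166
Normalizing constant Z = 0.00068666 + 0.014681 + 0.00070032 + 0.0052166 = 0.021285.
P(lubricant degradation | evidence) ≈ 0.00068666 / 0.021285 ≈ 0.032
P(shaft misalignment | evidence) ≈ 0.014681 / 0.021285 ≈ 0.690
P(blade erosion | evidence) ≈ 0.00070032 / 0.021285 ≈ 0.033
P(impeller damage | evidence) ≈ 0.0052166 / 0.021285 ≈ 0.245
The largest is 0.690, so shaft misalignment is most probable.

shaft misalignment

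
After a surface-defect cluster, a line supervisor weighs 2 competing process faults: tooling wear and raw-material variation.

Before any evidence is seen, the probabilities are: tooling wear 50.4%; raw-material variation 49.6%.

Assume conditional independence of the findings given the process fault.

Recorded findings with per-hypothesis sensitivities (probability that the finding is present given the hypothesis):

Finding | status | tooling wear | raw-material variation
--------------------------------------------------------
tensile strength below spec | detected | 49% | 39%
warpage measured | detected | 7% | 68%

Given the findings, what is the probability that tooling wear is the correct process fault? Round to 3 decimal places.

By Bayes' rule with conditional independence, the unnormalized weight for each hypothesis is prior × ∏ likelihoods:
  tooling wear: 0.504 × 0.49 × 0.07 = 0.017287
  raw-material variation: 0.496 × 0.39 × 0.68 = 0.13154
Marginal likelihood of the evidence = 0.14883.
P(tooling wear | evidence) = 0.017287 / 0.14883 ≈ 0.116.

0.116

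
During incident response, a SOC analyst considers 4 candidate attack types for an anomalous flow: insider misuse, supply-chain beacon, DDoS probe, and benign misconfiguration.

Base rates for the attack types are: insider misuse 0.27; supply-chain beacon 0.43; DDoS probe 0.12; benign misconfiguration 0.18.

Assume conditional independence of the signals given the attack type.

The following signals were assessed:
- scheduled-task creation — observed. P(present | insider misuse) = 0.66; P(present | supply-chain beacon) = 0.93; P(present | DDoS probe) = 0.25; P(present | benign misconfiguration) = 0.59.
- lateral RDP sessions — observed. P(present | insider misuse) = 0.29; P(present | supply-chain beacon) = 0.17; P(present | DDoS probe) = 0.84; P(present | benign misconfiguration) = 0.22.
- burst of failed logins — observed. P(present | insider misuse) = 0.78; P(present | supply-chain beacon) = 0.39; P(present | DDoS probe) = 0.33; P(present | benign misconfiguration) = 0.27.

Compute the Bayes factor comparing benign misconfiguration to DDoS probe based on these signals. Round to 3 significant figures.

The Bayes factor is the ratio of the joint likelihoods of the signal pattern under the two hypotheses.
  benign misconfiguration: 0.59 × 0.22 × 0.27 = 0.035046
  DDoS probe: 0.25 × 0.84 × 0.33 = 0.0693
Bayes factor = 0.035046 / 0.0693 ≈ 0.506

0.506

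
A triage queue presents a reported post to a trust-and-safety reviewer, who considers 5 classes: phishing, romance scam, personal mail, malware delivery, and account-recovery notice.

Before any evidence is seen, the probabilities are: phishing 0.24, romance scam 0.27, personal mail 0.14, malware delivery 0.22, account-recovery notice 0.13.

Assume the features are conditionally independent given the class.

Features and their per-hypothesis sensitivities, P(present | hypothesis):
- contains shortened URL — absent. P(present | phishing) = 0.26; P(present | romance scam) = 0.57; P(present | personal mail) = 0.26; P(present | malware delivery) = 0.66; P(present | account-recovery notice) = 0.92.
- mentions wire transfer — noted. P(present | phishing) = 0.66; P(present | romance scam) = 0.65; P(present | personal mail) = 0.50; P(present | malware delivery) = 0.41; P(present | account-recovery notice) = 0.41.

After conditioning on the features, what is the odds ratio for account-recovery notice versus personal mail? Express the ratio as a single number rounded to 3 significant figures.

Posterior odds equal prior odds times the likelihood ratio; only the two competing hypotheses matter (using 1 − P(present | H) for each absent feature).
  account-recovery notice: 0.13 × (1 − 0.92) × 0.41 = 0.004264
  personal mail: 0.14 × (1 − 0.26) × 0.50 = 0.0518
Odds(account-recovery notice : personal mail) = 0.004264 / 0.0518 ≈ 0.0823.

0.0823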